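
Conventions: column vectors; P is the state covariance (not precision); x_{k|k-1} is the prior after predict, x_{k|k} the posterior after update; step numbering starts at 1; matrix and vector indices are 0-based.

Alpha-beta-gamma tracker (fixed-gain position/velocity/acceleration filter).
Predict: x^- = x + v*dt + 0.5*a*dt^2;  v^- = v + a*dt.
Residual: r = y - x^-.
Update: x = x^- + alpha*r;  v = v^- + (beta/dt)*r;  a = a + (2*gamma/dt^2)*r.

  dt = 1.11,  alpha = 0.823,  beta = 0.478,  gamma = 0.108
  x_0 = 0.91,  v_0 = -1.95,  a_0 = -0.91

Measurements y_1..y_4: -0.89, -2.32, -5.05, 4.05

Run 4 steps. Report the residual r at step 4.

step 1: x_pred=-1.8151  r=0.9251  x^+=-1.0537  v^+=-2.5617  a^+=-0.7478
step 2: x_pred=-4.3579  r=2.0379  x^+=-2.6807  v^+=-2.5142  a^+=-0.3905
step 3: x_pred=-5.7121  r=0.6621  x^+=-5.1672  v^+=-2.6626  a^+=-0.2745
step 4: x_pred=-8.2918  r=12.3418  x^+=1.8655  v^+=2.3475  a^+=1.8892

resid = 12.3418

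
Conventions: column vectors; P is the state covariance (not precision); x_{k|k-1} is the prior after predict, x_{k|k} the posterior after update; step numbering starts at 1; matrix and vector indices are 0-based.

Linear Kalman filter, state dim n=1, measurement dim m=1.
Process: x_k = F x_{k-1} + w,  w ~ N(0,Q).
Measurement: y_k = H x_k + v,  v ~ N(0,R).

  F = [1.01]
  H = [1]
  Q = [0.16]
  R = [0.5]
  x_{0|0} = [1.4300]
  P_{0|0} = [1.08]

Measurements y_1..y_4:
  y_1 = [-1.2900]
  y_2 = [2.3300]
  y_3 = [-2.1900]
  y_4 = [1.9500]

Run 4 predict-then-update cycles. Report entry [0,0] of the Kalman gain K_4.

K[0,0] = 0.4402

step 1: x^-=[1.4443]  P^-=[1.2617]  S=[1.7617]  K=[0.7162]  nu=[-2.7343]  x^+=[-0.5140]  P^+=[0.3581]
step 2: x^-=[-0.5191]  P^-=[0.5253]  S=[1.0253]  K=[0.5123]  nu=[2.8491]  x^+=[0.9406]  P^+=[0.2562]
step 3: x^-=[0.9500]  P^-=[0.4213]  S=[0.9213]  K=[0.4573]  nu=[-3.1400]  x^+=[-0.4859]  P^+=[0.2286]
step 4: x^-=[-0.4908]  P^-=[0.3932]  S=[0.8932]  K=[0.4402]  nu=[2.4408]  x^+=[0.5838]  P^+=[0.2201]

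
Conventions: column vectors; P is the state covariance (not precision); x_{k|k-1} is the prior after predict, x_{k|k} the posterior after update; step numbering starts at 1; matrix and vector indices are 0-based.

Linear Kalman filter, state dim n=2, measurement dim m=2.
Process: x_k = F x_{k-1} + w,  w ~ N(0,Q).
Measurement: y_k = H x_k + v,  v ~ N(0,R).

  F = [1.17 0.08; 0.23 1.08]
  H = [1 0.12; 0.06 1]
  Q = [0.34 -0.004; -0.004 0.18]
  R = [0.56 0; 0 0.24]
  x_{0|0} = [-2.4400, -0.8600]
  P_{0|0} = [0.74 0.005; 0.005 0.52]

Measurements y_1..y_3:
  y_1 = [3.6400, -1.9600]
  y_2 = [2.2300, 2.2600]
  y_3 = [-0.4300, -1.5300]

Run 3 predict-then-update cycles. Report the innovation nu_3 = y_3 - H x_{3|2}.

step 1: x^-=[-2.9236, -1.4900]  P^-=[1.3572 0.2465; 0.2465 0.8282]  S=[1.9883 0.4291; 0.4291 1.1026]  K=[0.6914 0.0284; 0.0098 0.7607]  nu=[6.7424, -0.2946]  x^+=[1.7295, -1.6481]  P^+=[0.3891 -0.0165; -0.0165 0.1836]
step 2: x^-=[1.8917, -1.3821]  P^-=[0.8708 0.0954; 0.0954 0.4065]  S=[1.4595 0.1971; 0.1971 0.6610]  K=[0.5984 0.0449; 0.0152 0.6190]  nu=[0.5042, 3.5286]  x^+=[2.3518, 0.8098]  P^+=[0.3362 -0.0094; -0.0094 0.1491]
step 3: x^-=[2.8164, 1.4155]  P^-=[0.7995 0.0873; 0.0873 0.3671]  S=[1.3857 0.1800; 0.1800 0.6204]  K=[0.5779 0.0504; 0.0175 0.5950]  nu=[-3.4163, -3.1145]  x^+=[0.6850, -0.4975]  P^+=[0.3245 -0.0074; -0.0074 0.1432]

innov = [-3.4163, -3.1145]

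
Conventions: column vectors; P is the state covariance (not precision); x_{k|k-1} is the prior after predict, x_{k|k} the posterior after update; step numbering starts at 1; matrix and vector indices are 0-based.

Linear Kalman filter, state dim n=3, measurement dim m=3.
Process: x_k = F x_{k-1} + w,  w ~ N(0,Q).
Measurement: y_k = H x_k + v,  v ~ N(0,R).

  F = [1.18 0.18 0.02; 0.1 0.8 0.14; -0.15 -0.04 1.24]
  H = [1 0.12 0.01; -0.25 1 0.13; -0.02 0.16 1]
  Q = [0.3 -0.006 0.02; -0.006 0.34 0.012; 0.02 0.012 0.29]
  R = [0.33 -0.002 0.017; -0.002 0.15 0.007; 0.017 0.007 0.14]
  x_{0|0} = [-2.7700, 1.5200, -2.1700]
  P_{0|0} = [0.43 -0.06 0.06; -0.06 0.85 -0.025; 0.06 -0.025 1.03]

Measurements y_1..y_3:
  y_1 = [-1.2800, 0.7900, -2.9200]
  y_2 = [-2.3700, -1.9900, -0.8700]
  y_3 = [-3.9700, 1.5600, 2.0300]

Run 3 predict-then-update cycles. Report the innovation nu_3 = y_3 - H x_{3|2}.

innov = [-0.9803, 2.7569, 3.4983]

step 1: x^-=[-3.0384, 0.6352, -2.3361]  P^-=[0.9038 0.1213 0.0498; 0.1213 0.8950 0.1461; 0.0498 0.1461 1.8642]  S=[1.2774 0.0096 0.1214; 0.0096 1.1071 0.5264; 0.1214 0.5264 2.0715]  K=[0.7194 -0.0985 0.0076; 0.1819 0.8369 -0.0848; -0.0212 -0.1067 0.9391]  nu=[1.7055, -0.3011, -0.7463]  x^+=[-1.7874, 0.7568, -3.0409]  P^+=[0.2327 0.0406 0.0108; 0.0406 0.1379 -0.0242; 0.0108 -0.0242 0.1344]
step 2: x^-=[-2.0338, 0.0010, -3.5329]  P^-=[0.6462 0.0816 -0.0115; 0.0816 0.4346 -0.0003; -0.0115 -0.0003 0.5011]  S=[1.0018 -0.0331 0.0187; -0.0331 0.5933 0.1426; 0.0187 0.1426 0.6523]  K=[0.6517 -0.0974 -0.0149; 0.1584 0.7209 -0.0585; -0.0237 -0.0761 0.7858]  nu=[-0.3010, -2.0402, 2.6221]  x^+=[-2.0704, -1.6710, -1.3103]  P^+=[0.2106 0.0358 0.0068; 0.0358 0.1188 -0.0187; 0.0068 -0.0187 0.1122]
step 3: x^-=[-2.7700, -1.7273, -1.2473]  P^-=[0.6126 0.0710 -0.0122; 0.0710 0.4220 0.0023; -0.0122 0.0023 0.4672]  S=[0.9655 -0.0365 0.0168; -0.0365 0.5841 0.1395; 0.0168 0.1395 0.6190]  K=[0.6397 -0.0995 -0.0161; 0.1540 0.7154 -0.0549; -0.0237 -0.0729 0.7728]  nu=[-0.9803, 2.7569, 3.4983]  x^+=[-3.7277, -0.0980, 1.2785]  P^+=[0.2068 0.0345 0.0065; 0.0345 0.1176 -0.0182; 0.0065 -0.0182 0.1103]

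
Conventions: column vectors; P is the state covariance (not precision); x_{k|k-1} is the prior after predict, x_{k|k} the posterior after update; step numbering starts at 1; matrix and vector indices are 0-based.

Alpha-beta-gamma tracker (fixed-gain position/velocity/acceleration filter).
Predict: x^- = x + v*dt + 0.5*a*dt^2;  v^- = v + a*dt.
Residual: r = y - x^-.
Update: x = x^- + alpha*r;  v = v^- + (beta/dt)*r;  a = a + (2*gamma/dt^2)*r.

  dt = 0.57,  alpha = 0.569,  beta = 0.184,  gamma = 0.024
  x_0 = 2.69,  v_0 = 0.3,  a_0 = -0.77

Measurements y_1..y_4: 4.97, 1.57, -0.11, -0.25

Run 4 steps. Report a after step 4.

a_post = -1.1868

step 1: x_pred=2.7359  r=2.2341  x^+=4.0071  v^+=0.5823  a^+=-0.4399
step 2: x_pred=4.2675  r=-2.6975  x^+=2.7326  v^+=-0.5393  a^+=-0.8385
step 3: x_pred=2.2890  r=-2.3990  x^+=0.9240  v^+=-1.7916  a^+=-1.1929
step 4: x_pred=-0.2910  r=0.0410  x^+=-0.2677  v^+=-2.4583  a^+=-1.1868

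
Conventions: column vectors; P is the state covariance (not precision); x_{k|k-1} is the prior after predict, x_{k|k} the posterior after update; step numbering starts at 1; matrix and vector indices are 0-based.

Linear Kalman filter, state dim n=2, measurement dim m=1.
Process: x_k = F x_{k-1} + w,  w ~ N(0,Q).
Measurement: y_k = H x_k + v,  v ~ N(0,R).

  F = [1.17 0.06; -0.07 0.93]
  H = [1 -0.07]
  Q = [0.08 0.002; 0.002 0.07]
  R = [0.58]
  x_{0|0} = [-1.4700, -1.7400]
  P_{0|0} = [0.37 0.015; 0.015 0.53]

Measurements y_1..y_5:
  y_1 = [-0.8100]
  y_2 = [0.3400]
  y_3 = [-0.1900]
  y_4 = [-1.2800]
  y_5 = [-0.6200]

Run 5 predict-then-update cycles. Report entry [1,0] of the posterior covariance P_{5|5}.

step 1: x^-=[-1.8243, -1.5153]  P^-=[0.5905 0.0175; 0.0175 0.5283]  S=[1.1706]  K=[0.5034; -0.0166]  nu=[0.9082]  x^+=[-1.3671, -1.5304]  P^+=[0.2939 0.0273; 0.0273 0.5279]
step 2: x^-=[-1.6913, -1.3276]  P^-=[0.4880 0.0370; 0.0370 0.5245]  S=[1.0654]  K=[0.4556; 0.0003]  nu=[1.9384]  x^+=[-0.8082, -1.3270]  P^+=[0.2668 0.0369; 0.0369 0.5245]
step 3: x^-=[-1.0252, -1.1776]  P^-=[0.4523 0.0494; 0.0494 0.5201]  S=[1.0280]  K=[0.4367; 0.0126]  nu=[0.7527]  x^+=[-0.6965, -1.1681]  P^+=[0.2563 0.0437; 0.0437 0.5200]
step 4: x^-=[-0.8849, -1.0376]  P^-=[0.4389 0.0574; 0.0574 0.5153]  S=[1.0134]  K=[0.4291; 0.0211]  nu=[-0.4677]  x^+=[-1.0856, -1.0474]  P^+=[0.2523 0.0482; 0.0482 0.5148]
step 5: x^-=[-1.3331, -0.8981]  P^-=[0.4340 0.0624; 0.0624 0.5102]  S=[1.0077]  K=[0.4263; 0.0264]  nu=[0.6502]  x^+=[-1.0559, -0.8809]  P^+=[0.2508 0.0510; 0.0510 0.5095]

P_post[1,0] = 0.0510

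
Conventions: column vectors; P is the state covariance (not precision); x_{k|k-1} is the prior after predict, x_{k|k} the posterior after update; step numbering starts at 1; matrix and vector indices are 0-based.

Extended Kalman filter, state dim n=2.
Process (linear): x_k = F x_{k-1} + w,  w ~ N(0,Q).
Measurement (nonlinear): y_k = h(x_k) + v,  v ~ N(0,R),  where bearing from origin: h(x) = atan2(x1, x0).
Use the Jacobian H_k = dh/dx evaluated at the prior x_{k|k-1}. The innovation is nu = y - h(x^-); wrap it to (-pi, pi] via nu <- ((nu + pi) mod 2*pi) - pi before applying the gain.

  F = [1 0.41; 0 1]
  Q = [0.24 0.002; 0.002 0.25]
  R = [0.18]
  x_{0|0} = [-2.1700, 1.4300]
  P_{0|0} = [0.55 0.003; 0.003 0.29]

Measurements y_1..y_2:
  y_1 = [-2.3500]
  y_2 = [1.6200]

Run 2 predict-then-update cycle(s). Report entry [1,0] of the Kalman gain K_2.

K[1,0] = -0.8773

step 1: x^-=[-1.5837, 1.4300]  P^-=[0.8412 0.1239; 0.1239 0.5400]  H_jac=[-0.3141 -0.3478]  S=[0.3554]  K=[-0.8647; -0.6380]  nu=[1.5260]  x^+=[-2.9033, 0.4564]  P^+=[0.5755 -0.0722; -0.0722 0.3953]
step 2: x^-=[-2.7162, 0.4564]  P^-=[0.8228 0.0919; 0.0919 0.6453]  H_jac=[-0.0602 -0.3581]  S=[0.2697]  K=[-0.3056; -0.8773]  nu=[-1.3551]  x^+=[-2.3020, 1.6453]  P^+=[0.7976 0.0196; 0.0196 0.4378]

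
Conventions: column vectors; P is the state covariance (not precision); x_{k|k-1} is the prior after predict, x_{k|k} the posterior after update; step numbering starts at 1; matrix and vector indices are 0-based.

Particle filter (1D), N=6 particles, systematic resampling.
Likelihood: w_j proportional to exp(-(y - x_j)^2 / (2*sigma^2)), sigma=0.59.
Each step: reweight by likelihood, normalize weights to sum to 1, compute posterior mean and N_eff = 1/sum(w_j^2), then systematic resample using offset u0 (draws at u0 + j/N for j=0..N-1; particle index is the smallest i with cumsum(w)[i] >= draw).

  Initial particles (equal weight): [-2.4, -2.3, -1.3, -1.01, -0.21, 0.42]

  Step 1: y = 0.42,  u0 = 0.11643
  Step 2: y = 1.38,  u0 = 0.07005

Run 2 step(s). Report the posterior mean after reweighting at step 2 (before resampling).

post_mean = 0.3901

step 1: w=[0.0000, 0.0000, 0.0087, 0.0325, 0.3463, 0.6124]  mean=0.1403  Neff=2.0155  idx=[4, 4, 5, 5, 5, 5]
step 2: w=[0.0237, 0.0237, 0.2382, 0.2382, 0.2382, 0.2382]  mean=0.3901  Neff=4.3862  idx=[2, 2, 3, 4, 4, 5]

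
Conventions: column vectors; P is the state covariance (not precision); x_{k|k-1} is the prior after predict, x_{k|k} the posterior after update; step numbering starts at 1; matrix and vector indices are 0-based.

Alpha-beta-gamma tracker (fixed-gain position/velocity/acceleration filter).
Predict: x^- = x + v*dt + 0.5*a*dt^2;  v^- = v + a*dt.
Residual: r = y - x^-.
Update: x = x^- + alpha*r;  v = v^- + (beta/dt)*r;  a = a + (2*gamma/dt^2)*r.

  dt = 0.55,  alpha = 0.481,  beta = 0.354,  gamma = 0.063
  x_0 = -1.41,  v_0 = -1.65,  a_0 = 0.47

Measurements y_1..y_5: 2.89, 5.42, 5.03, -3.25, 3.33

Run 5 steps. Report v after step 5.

step 1: x_pred=-2.2464  r=5.1364  x^+=0.2242  v^+=1.9145  a^+=2.6095
step 2: x_pred=1.6718  r=3.7482  x^+=3.4747  v^+=5.7621  a^+=4.1707
step 3: x_pred=7.2747  r=-2.2447  x^+=6.1950  v^+=6.6112  a^+=3.2357
step 4: x_pred=10.3206  r=-13.5706  x^+=3.7931  v^+=-0.3436  a^+=-2.4168
step 5: x_pred=3.2386  r=0.0914  x^+=3.2826  v^+=-1.6141  a^+=-2.3788

v_post = -1.6141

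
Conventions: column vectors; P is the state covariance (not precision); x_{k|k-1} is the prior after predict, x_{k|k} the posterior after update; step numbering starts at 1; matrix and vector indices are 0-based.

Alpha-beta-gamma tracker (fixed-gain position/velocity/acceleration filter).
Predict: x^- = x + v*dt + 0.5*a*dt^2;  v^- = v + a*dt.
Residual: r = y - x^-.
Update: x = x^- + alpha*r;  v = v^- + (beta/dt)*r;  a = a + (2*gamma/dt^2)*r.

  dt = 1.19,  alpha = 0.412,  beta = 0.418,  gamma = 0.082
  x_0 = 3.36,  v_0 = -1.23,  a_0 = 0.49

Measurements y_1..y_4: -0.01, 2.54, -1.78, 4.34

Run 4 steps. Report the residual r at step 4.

step 1: x_pred=2.2432  r=-2.2532  x^+=1.3149  v^+=-1.4384  a^+=0.2290
step 2: x_pred=-0.2346  r=2.7746  x^+=0.9085  v^+=-0.1912  a^+=0.5504
step 3: x_pred=1.0707  r=-2.8507  x^+=-0.1038  v^+=-0.5376  a^+=0.2202
step 4: x_pred=-0.5876  r=4.9276  x^+=1.4426  v^+=1.4553  a^+=0.7909

resid = 4.9276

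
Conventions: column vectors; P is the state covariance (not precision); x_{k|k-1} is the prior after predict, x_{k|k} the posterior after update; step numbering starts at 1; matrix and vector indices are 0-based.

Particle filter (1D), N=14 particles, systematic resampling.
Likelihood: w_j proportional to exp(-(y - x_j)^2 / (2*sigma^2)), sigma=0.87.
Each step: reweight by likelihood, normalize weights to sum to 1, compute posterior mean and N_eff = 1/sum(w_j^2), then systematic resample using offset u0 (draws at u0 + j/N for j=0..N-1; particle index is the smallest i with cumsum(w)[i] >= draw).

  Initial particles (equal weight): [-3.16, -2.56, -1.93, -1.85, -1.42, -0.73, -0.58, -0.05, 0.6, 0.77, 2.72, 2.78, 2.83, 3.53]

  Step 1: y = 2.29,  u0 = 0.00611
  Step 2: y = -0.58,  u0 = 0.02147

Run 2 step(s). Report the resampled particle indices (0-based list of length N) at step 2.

resampled_idx = [0, 0, 0, 0, 0, 0, 0, 0, 0, 0, 1, 1, 1, 1]

step 1: w=[0.0000, 0.0000, 0.0000, 0.0000, 0.0000, 0.0007, 0.0013, 0.0081, 0.0455, 0.0653, 0.2659, 0.2564, 0.2478, 0.1088]  mean=2.5975  Neff=4.6266  idx=[7, 9, 10, 10, 10, 10, 11, 11, 11, 12, 12, 12, 12, 13]
step 2: w=[0.7304, 0.2638, 0.0007, 0.0007, 0.0007, 0.0007, 0.0005, 0.0005, 0.0005, 0.0004, 0.0004, 0.0004, 0.0004, 0.0000]  mean=0.1827  Neff=1.6582  idx=[0, 0, 0, 0, 0, 0, 0, 0, 0, 0, 1, 1, 1, 1]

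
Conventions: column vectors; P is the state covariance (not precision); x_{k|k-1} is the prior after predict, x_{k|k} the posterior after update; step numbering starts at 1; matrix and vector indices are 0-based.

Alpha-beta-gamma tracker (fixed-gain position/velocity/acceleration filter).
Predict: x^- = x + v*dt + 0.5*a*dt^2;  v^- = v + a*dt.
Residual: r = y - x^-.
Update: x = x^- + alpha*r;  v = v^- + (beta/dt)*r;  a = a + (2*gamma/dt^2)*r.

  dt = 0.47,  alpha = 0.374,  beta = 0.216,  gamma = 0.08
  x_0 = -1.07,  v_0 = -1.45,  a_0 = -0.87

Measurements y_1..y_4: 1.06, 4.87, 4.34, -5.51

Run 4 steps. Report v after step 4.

v_post = 2.9770

step 1: x_pred=-1.8476  r=2.9076  x^+=-0.7602  v^+=-0.5226  a^+=1.2360
step 2: x_pred=-0.8693  r=5.7393  x^+=1.2772  v^+=2.6959  a^+=5.3930
step 3: x_pred=3.1399  r=1.2001  x^+=3.5888  v^+=5.7821  a^+=6.2622
step 4: x_pred=6.9980  r=-12.5080  x^+=2.3200  v^+=2.9770  a^+=-2.7975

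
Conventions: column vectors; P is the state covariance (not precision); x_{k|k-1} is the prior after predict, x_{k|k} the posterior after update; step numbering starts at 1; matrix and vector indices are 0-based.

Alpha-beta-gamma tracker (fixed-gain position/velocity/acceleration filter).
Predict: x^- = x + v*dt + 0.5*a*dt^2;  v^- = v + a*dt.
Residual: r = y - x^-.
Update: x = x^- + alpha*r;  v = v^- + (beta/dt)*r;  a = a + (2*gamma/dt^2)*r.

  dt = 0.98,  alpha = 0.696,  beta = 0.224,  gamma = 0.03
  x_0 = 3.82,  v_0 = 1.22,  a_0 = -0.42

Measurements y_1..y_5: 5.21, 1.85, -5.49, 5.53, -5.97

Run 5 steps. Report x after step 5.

x_post = -3.9875

step 1: x_pred=4.8139  r=0.3961  x^+=5.0896  v^+=0.8989  a^+=-0.3953
step 2: x_pred=5.7807  r=-3.9307  x^+=3.0449  v^+=-0.3869  a^+=-0.6408
step 3: x_pred=2.3581  r=-7.8481  x^+=-3.1042  v^+=-2.8087  a^+=-1.1311
step 4: x_pred=-6.3999  r=11.9299  x^+=1.9033  v^+=-1.1904  a^+=-0.3858
step 5: x_pred=0.5515  r=-6.5215  x^+=-3.9875  v^+=-3.0591  a^+=-0.7932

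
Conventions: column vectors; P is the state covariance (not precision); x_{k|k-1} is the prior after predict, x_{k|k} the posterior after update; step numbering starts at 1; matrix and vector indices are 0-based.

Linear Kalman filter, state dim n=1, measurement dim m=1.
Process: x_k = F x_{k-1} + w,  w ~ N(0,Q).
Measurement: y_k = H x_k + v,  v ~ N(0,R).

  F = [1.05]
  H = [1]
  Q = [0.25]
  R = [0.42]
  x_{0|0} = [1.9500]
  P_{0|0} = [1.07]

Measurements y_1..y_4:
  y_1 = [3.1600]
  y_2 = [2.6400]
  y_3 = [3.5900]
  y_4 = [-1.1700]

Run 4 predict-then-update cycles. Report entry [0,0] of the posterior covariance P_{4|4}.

step 1: x^-=[2.0475]  P^-=[1.4297]  S=[1.8497]  K=[0.7729]  nu=[1.1125]  x^+=[2.9074]  P^+=[0.3246]
step 2: x^-=[3.0528]  P^-=[0.6079]  S=[1.0279]  K=[0.5914]  nu=[-0.4128]  x^+=[2.8087]  P^+=[0.2484]
step 3: x^-=[2.9491]  P^-=[0.5238]  S=[0.9438]  K=[0.5550]  nu=[0.6409]  x^+=[3.3048]  P^+=[0.2331]
step 4: x^-=[3.4700]  P^-=[0.5070]  S=[0.9270]  K=[0.5469]  nu=[-4.6400]  x^+=[0.9323]  P^+=[0.2297]

P_post[0,0] = 0.2297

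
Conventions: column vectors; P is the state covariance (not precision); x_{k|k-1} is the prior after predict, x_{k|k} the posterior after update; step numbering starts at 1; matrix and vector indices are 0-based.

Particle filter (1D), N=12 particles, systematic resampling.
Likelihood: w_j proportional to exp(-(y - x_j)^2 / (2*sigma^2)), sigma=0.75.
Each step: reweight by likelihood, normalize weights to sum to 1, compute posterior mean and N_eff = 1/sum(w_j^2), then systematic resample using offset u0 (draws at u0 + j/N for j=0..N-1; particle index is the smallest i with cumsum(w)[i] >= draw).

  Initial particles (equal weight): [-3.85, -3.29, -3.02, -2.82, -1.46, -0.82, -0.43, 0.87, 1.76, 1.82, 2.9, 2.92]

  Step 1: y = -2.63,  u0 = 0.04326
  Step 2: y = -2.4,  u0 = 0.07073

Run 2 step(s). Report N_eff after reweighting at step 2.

step 1: w=[0.0845, 0.2154, 0.2772, 0.3073, 0.0940, 0.0173, 0.0043, 0.0000, 0.0000, 0.0000, 0.0000, 0.0000]  mean=-2.8911  Neff=4.2738  idx=[0, 1, 1, 1, 2, 2, 2, 3, 3, 3, 3, 4]
step 2: w=[0.0202, 0.0647, 0.0647, 0.0647, 0.0929, 0.0929, 0.0929, 0.1118, 0.1118, 0.1118, 0.1118, 0.0596]  mean=-2.9067  Neff=10.8168  idx=[1, 3, 4, 5, 6, 6, 7, 8, 9, 9, 10, 11]

N_eff = 10.8168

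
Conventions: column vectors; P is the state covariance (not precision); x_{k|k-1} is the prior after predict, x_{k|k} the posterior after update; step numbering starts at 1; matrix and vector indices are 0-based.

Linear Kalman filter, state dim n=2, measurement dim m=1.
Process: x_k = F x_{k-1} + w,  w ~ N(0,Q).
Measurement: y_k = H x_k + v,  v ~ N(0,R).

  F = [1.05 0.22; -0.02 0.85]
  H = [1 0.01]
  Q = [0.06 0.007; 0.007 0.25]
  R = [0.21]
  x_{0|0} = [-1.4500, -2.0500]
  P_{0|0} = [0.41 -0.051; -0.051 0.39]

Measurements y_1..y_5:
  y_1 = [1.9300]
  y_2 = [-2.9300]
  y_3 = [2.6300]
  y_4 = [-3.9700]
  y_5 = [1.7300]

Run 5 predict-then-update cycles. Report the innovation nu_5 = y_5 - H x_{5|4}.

innov = [4.1847]

step 1: x^-=[-1.9735, -1.7135]  P^-=[0.5073 0.0260; 0.0260 0.5337]  S=[0.7179]  K=[0.7070; 0.0437]  nu=[3.9206]  x^+=[0.7986, -1.5422]  P^+=[0.1484 0.0039; 0.0039 0.5323]
step 2: x^-=[0.4992, -1.3269]  P^-=[0.2512 0.1068; 0.1068 0.6345]  S=[0.4634]  K=[0.5444; 0.2443]  nu=[-3.4160]  x^+=[-1.3604, -2.1612]  P^+=[0.1139 0.0452; 0.0452 0.6069]
step 3: x^-=[-1.9039, -1.8098]  P^-=[0.2358 0.1583; 0.1583 0.6870]  S=[0.4490]  K=[0.5287; 0.3677]  nu=[4.5520]  x^+=[0.5026, -0.1359]  P^+=[0.1103 0.0710; 0.0710 0.6262]
step 4: x^-=[0.4978, -0.1256]  P^-=[0.2447 0.1848; 0.1848 0.7001]  S=[0.4585]  K=[0.5378; 0.4184]  nu=[-4.4665]  x^+=[-1.9042, -1.9943]  P^+=[0.1121 0.0817; 0.0817 0.6198]
step 5: x^-=[-2.4382, -1.6570]  P^-=[0.2513 0.1931; 0.1931 0.6951]  S=[0.4653]  K=[0.5443; 0.4299]  nu=[4.1847]  x^+=[-0.1602, 0.1421]  P^+=[0.1135 0.0842; 0.0842 0.6091]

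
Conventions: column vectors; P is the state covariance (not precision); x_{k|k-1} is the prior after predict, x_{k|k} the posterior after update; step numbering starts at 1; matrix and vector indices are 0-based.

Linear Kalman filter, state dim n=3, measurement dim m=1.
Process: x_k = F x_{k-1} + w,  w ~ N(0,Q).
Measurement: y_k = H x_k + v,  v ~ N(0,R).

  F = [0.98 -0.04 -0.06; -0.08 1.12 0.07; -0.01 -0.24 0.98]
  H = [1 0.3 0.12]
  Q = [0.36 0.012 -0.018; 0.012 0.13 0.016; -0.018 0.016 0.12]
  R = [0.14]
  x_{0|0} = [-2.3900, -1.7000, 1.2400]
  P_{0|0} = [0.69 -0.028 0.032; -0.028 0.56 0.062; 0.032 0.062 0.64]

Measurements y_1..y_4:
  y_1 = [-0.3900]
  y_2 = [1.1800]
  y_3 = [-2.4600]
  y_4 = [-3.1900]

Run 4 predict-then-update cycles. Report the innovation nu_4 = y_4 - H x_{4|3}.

innov = [-1.4640]

step 1: x^-=[-2.3486, -1.6260, 1.6471]  P^-=[1.0246 -0.1027 -0.0212; -0.1027 0.8544 -0.0258; -0.0212 -0.0258 0.7371]  S=[1.1835]  K=[0.8375; 0.1272; 0.0502]  nu=[2.2487]  x^+=[-0.4652, -1.3400, 1.7601]  P^+=[0.1944 -0.2288 -0.0710; -0.2288 0.8353 -0.0334; -0.0710 -0.0334 0.7341]
step 2: x^-=[-0.5079, -1.3404, 2.0511]  P^-=[0.5768 -0.2984 -0.0688; -0.2984 1.2191 -0.1903; -0.0688 -0.1903 0.8891]  S=[0.6301]  K=[0.7603; 0.0706; -0.0304]  nu=[1.8439]  x^+=[0.8940, -1.2102, 1.9950]  P^+=[0.2126 -0.3322 -0.0542; -0.3322 1.2160 -0.1889; -0.0542 -0.1889 0.8885]
step 3: x^-=[0.8048, -1.2873, 2.2367]  P^-=[0.6009 -0.4194 -0.0300; -0.4194 1.6916 -0.4523; -0.0300 -0.4523 1.1318]  S=[0.6180]  K=[0.7629; 0.0547; -0.0484]  nu=[-3.1470]  x^+=[-1.5959, -1.4596, 2.3891]  P^+=[0.2412 -0.4452 -0.0072; -0.4452 1.6897 -0.4507; -0.0072 -0.4507 1.1303]
step 4: x^-=[-1.6489, -1.3398, 2.7076]  P^-=[0.6320 -0.5464 0.0382; -0.5464 2.2659 -0.8505; 0.0382 -0.8505 1.5129]  S=[0.6178]  K=[0.7651; 0.0507; -0.0574]  nu=[-1.4640]  x^+=[-2.7690, -1.4140, 2.7916]  P^+=[0.2704 -0.5703 0.0653; -0.5703 2.2643 -0.8488; 0.0653 -0.8488 1.5109]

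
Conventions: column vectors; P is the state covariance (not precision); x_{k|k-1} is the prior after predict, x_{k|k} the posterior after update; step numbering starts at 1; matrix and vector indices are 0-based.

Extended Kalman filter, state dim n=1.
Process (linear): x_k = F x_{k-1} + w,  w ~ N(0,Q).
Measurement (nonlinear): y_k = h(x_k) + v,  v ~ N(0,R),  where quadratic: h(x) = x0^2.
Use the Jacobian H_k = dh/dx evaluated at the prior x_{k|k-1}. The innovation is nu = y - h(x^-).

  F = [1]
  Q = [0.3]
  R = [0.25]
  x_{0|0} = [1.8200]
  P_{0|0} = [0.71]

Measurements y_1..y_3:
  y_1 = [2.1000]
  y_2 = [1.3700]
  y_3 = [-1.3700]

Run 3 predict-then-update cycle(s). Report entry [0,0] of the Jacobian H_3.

H_jac[0,0] = 2.4572

step 1: x^-=[1.8200]  P^-=[1.0100]  H_jac=[3.6400]  S=[13.6321]  K=[0.2697]  nu=[-1.2124]  x^+=[1.4930]  P^+=[0.0185]
step 2: x^-=[1.4930]  P^-=[0.3185]  H_jac=[2.9861]  S=[3.0901]  K=[0.3078]  nu=[-0.8591]  x^+=[1.2286]  P^+=[0.0258]
step 3: x^-=[1.2286]  P^-=[0.3258]  H_jac=[2.4572]  S=[2.2169]  K=[0.3611]  nu=[-2.8794]  x^+=[0.1889]  P^+=[0.0367]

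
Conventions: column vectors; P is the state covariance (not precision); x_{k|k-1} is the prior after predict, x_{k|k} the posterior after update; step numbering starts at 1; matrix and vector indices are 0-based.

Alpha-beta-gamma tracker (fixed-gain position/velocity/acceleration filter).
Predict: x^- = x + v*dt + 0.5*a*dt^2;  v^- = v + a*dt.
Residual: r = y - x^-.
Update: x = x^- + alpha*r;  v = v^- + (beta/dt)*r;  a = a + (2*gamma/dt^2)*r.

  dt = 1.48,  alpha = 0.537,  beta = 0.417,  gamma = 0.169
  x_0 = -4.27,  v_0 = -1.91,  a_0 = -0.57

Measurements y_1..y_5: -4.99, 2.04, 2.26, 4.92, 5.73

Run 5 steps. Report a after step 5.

a_post = -0.4236

step 1: x_pred=-7.7211  r=2.7311  x^+=-6.2545  v^+=-1.9841  a^+=-0.1486
step 2: x_pred=-9.3537  r=11.3937  x^+=-3.2353  v^+=1.0063  a^+=1.6096
step 3: x_pred=0.0168  r=2.2432  x^+=1.2214  v^+=4.0205  a^+=1.9557
step 4: x_pred=9.3136  r=-4.3936  x^+=6.9542  v^+=5.6770  a^+=1.2778
step 5: x_pred=16.7556  r=-11.0256  x^+=10.8349  v^+=4.4616  a^+=-0.4236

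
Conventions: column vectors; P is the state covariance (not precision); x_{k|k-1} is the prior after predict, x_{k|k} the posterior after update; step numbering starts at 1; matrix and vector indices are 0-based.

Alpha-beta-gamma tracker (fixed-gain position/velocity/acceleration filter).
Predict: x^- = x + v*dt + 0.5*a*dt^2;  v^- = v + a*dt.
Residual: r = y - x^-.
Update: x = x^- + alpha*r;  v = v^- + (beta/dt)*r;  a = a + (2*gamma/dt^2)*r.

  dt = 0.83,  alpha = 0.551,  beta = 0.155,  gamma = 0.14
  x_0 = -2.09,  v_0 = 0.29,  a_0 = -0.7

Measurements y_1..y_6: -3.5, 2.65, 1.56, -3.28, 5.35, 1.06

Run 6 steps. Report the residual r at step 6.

step 1: x_pred=-2.0904  r=-1.4096  x^+=-2.8671  v^+=-0.5542  a^+=-1.2729
step 2: x_pred=-3.7656  r=6.4156  x^+=-0.2306  v^+=-0.4127  a^+=1.3347
step 3: x_pred=-0.1134  r=1.6734  x^+=0.8087  v^+=1.0076  a^+=2.0148
step 4: x_pred=2.3390  r=-5.6190  x^+=-0.7571  v^+=1.6306  a^+=-0.2690
step 5: x_pred=0.5036  r=4.8464  x^+=3.1740  v^+=2.3123  a^+=1.7008
step 6: x_pred=5.6790  r=-4.6190  x^+=3.1340  v^+=2.8614  a^+=-0.1766

resid = -4.6190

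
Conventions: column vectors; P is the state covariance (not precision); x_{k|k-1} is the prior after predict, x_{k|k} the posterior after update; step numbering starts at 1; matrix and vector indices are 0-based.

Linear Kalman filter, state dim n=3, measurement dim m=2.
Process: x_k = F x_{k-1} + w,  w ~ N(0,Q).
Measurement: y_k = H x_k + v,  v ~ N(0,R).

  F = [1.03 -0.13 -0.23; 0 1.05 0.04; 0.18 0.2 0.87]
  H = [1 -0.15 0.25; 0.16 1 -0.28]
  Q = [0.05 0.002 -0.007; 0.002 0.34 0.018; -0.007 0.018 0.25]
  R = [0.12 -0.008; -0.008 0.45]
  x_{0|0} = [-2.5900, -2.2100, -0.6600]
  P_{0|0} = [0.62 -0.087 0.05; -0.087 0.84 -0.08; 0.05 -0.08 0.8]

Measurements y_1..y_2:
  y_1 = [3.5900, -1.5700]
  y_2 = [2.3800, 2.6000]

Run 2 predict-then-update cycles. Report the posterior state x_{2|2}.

x_post = [2.6974, 0.1770, -0.2571]

step 1: x^-=[-2.2286, -2.3469, -1.4824]  P^-=[0.7591 -0.1923 -0.0344; -0.1923 1.2607 0.1324; -0.0344 0.1324 0.8908]  S=[0.9937 -0.2788; -0.2788 1.6673]  K=[0.8121 0.0991; -0.1572 0.6891; 0.1562 -0.0473]  nu=[5.8372, 0.7184]  x^+=[2.5828, -2.7694, -0.6045]  P^+=[0.1323 -0.0276 -0.1590; -0.0276 0.3839 0.2433; -0.1590 0.2433 0.8587]
step 2: x^-=[3.1593, -2.9320, -0.6149]  P^-=[0.3395 -0.1548 -0.3440; -0.1548 0.7851 0.3464; -0.3440 0.3464 0.9524]  S=[0.3852 -0.1055; -0.1055 1.1058]  K=[0.7367 0.0665; -0.3270 0.5687; -0.4144 -0.0172]  nu=[-1.0654, 4.8543]  x^+=[2.6974, 0.1770, -0.2571]  P^+=[0.1359 -0.0619 -0.2293; -0.0619 0.3470 0.2807; -0.2293 0.2807 0.8875]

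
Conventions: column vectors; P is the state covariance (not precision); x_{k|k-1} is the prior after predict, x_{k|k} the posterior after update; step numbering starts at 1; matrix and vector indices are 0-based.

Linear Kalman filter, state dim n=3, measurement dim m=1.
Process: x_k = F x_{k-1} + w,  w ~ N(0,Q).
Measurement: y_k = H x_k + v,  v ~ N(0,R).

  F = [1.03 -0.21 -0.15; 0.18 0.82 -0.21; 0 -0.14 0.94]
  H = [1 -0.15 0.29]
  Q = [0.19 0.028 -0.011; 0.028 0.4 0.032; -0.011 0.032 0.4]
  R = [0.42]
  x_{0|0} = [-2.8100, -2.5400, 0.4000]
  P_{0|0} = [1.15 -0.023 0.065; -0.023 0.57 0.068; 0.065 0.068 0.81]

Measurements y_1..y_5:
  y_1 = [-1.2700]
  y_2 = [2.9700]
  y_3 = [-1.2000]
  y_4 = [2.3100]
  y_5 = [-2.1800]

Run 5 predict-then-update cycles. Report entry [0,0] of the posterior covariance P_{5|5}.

step 1: x^-=[-2.4209, -2.6726, 0.7316]  P^-=[1.4475 0.1288 -0.0542; 0.1288 0.8211 -0.1273; -0.0542 -0.1273 1.1090]  S=[1.9203]  K=[0.7356; -0.0163; 0.1492]  nu=[0.5378]  x^+=[-2.0253, -2.6814, 0.8118]  P^+=[0.4085 0.1518 -0.2649; 0.1518 0.8206 -0.1227; -0.2649 -0.1227 1.0662]
step 2: x^-=[-1.6447, -2.7337, 1.1385]  P^-=[0.6921 0.1927 -0.3940; 0.1927 1.1191 -0.4195; -0.3940 -0.4195 1.3905]  S=[1.0044]  K=[0.5465; -0.0964; 0.0719]  nu=[3.8745]  x^+=[0.4728, -3.1074, 1.4170]  P^+=[0.3921 0.2456 -0.4334; 0.2456 1.1098 -0.4125; -0.4334 -0.4125 1.3853]
step 3: x^-=[0.9270, -2.7606, 1.7670]  P^-=[0.6878 0.2894 -0.5560; 0.2894 1.4674 -0.7785; -0.5560 -0.7785 1.7544]  S=[0.9468]  K=[0.5103; -0.1653; 0.0735]  nu=[-3.0535]  x^+=[-0.6312, -2.2558, 1.5427]  P^+=[0.4412 0.3692 -0.5915; 0.3692 1.4415 -0.7670; -0.5915 -0.7670 1.7493]
step 4: x^-=[-0.4078, -2.2874, 1.7659]  P^-=[0.7358 0.4190 -0.7059; 0.4190 1.8786 -1.2019; -0.7059 -1.2019 2.1758]  S=[0.9505]  K=[0.4926; -0.2224; 0.1109]  nu=[1.8626]  x^+=[0.5097, -2.7015, 1.9724]  P^+=[0.5051 0.5231 -0.7578; 0.5231 1.8316 -1.1785; -0.7578 -1.1785 2.1641]
step 5: x^-=[0.7965, -2.5377, 2.2323]  P^-=[0.7890 0.5738 -0.8635; 0.5738 2.3610 -1.6899; -0.8635 -1.6899 2.6583]  S=[0.9597]  K=[0.4715; -0.2818; 0.1676]  nu=[-4.0045]  x^+=[-1.0916, -1.4094, 1.5611]  P^+=[0.5756 0.7013 -0.9394; 0.7013 2.2848 -1.6446; -0.9394 -1.6446 2.6313]

P_post[0,0] = 0.5756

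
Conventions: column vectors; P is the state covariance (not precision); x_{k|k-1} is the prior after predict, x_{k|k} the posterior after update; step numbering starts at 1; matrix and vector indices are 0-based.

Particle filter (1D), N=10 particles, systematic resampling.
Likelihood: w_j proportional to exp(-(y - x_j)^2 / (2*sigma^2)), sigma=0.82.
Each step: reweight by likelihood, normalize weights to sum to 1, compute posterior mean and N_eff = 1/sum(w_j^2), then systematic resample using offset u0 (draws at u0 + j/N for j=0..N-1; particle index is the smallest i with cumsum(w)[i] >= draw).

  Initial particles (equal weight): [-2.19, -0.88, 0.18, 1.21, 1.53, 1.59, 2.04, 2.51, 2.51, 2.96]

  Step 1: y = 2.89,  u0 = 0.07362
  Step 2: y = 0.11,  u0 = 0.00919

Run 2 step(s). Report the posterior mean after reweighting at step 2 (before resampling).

step 1: w=[0.0000, 0.0000, 0.0011, 0.0303, 0.0625, 0.0704, 0.1446, 0.2223, 0.2223, 0.2465]  mean=2.3850  Neff=5.2555  idx=[4, 6, 6, 7, 7, 8, 8, 9, 9, 9]
step 2: w=[0.5433, 0.1525, 0.1525, 0.0336, 0.0336, 0.0336, 0.0336, 0.0058, 0.0058, 0.0058]  mean=1.8420  Neff=2.8878  idx=[0, 0, 0, 0, 0, 0, 1, 2, 2, 4]

post_mean = 1.8420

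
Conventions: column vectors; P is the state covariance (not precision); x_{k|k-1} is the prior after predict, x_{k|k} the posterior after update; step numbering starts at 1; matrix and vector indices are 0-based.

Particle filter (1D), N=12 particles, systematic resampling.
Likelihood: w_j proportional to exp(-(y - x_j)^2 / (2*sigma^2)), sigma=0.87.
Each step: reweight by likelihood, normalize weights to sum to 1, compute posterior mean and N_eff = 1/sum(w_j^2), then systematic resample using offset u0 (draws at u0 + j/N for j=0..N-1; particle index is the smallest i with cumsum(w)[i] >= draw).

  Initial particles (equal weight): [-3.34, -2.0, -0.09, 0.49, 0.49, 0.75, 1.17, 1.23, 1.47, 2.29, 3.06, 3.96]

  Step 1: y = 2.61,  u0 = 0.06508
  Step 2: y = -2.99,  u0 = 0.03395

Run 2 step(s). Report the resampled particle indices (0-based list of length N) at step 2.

resampled_idx = [0, 0, 0, 0, 0, 0, 1, 1, 1, 1, 2, 3]

step 1: w=[0.0000, 0.0000, 0.0025, 0.0156, 0.0156, 0.0310, 0.0774, 0.0865, 0.1290, 0.2846, 0.2664, 0.0914]  mean=2.2536  Neff=5.2119  idx=[6, 7, 8, 8, 9, 9, 9, 10, 10, 10, 10, 11]
step 2: w=[0.4802, 0.3445, 0.0870, 0.0870, 0.0004, 0.0004, 0.0004, 0.0000, 0.0000, 0.0000, 0.0000, 0.0000]  mean=1.2444  Neff=2.7444  idx=[0, 0, 0, 0, 0, 0, 1, 1, 1, 1, 2, 3]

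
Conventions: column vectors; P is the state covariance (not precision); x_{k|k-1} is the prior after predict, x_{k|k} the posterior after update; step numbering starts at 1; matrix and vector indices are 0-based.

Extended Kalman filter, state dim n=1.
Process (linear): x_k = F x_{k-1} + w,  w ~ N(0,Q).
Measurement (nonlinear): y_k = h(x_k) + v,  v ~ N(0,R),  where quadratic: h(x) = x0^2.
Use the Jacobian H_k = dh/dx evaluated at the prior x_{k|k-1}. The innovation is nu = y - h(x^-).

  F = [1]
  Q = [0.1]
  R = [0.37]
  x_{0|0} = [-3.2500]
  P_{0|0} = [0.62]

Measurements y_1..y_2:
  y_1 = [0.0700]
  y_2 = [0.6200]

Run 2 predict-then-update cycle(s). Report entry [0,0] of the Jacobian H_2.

step 1: x^-=[-3.2500]  P^-=[0.7200]  H_jac=[-6.5000]  S=[30.7900]  K=[-0.1520]  nu=[-10.4925]  x^+=[-1.6552]  P^+=[0.0087]
step 2: x^-=[-1.6552]  P^-=[0.1087]  H_jac=[-3.3103]  S=[1.5606]  K=[-0.2305]  nu=[-2.1196]  x^+=[-1.1667]  P^+=[0.0258]

H_jac[0,0] = -3.3103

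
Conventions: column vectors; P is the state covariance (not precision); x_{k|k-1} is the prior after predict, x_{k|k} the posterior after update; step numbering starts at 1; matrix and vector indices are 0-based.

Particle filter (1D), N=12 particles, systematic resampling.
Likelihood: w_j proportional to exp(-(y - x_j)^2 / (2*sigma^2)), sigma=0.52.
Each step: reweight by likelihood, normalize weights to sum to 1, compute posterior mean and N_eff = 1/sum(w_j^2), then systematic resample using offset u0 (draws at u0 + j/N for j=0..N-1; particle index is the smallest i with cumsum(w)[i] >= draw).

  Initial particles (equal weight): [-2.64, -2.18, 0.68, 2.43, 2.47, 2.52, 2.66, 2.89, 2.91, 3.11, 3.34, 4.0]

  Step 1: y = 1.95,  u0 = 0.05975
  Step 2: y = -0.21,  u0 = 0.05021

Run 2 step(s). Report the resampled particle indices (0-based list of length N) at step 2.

resampled_idx = [0, 0, 1, 1, 2, 2, 3, 4, 4, 5, 6, 7]

step 1: w=[0.0000, 0.0000, 0.0185, 0.2383, 0.2213, 0.2001, 0.1436, 0.0712, 0.0664, 0.0303, 0.0102, 0.0002]  mean=2.5523  Neff=5.6424  idx=[3, 3, 3, 4, 4, 4, 5, 5, 6, 6, 8, 9]
step 2: w=[0.1655, 0.1655, 0.1655, 0.1117, 0.1117, 0.1117, 0.0677, 0.0677, 0.0159, 0.0159, 0.0010, 0.0001]  mean=2.4634  Neff=7.7334  idx=[0, 0, 1, 1, 2, 2, 3, 4, 4, 5, 6, 7]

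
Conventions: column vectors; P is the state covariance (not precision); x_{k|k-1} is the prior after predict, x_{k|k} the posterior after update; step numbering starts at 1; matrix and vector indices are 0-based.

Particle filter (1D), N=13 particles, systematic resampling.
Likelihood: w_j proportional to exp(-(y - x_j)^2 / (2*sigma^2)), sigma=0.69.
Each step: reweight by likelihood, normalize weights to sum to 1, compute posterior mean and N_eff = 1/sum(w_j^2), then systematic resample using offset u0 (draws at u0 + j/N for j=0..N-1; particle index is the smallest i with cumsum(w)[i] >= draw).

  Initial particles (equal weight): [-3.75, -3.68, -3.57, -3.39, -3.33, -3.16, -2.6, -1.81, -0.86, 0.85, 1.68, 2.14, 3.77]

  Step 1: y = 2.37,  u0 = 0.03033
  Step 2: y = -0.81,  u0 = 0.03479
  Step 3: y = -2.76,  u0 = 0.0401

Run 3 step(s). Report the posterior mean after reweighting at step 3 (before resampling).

step 1: w=[0.0000, 0.0000, 0.0000, 0.0000, 0.0000, 0.0000, 0.0000, 0.0000, 0.0000, 0.0500, 0.3430, 0.5349, 0.0722]  mean=2.0354  Neff=2.4305  idx=[9, 10, 10, 10, 10, 11, 11, 11, 11, 11, 11, 11, 12]
step 2: w=[0.8921, 0.0240, 0.0240, 0.0240, 0.0240, 0.0017, 0.0017, 0.0017, 0.0017, 0.0017, 0.0017, 0.0017, 0.0000]  mean=0.9451  Neff=1.2530  idx=[0, 0, 0, 0, 0, 0, 0, 0, 0, 0, 0, 0, 3]
step 3: w=[0.0833, 0.0833, 0.0833, 0.0833, 0.0833, 0.0833, 0.0833, 0.0833, 0.0833, 0.0833, 0.0833, 0.0833, 0.0001]  mean=0.8501  Neff=12.0018  idx=[0, 1, 2, 3, 4, 5, 6, 6, 7, 8, 9, 10, 11]

post_mean = 0.8501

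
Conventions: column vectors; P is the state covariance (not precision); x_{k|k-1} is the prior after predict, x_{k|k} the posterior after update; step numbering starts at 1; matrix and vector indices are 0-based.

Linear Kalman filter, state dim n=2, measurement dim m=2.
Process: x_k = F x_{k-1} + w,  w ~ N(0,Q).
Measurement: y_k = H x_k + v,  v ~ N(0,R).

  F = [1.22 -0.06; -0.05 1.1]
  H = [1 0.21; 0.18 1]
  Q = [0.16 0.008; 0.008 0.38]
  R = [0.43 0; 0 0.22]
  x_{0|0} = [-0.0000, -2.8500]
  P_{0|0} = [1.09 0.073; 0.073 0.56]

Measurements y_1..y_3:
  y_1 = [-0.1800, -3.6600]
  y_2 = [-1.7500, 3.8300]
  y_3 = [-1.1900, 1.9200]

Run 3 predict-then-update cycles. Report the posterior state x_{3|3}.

step 1: x^-=[0.1710, -3.1350]  P^-=[1.7737 0.0027; 0.0027 1.0523]  S=[2.2512 0.5431; 0.5431 1.3307]  K=[0.8094 -0.0884; -0.1015 0.8325]  nu=[0.3074, -0.5558]  x^+=[0.4689, -3.6289]  P^+=[0.3660 -0.0853; -0.0853 0.1985]
step 2: x^-=[0.7898, -4.0152]  P^-=[0.7179 -0.1422; -0.1422 0.6305]  S=[1.1160 0.1141; 0.1141 0.8226]  K=[0.6270 -0.1027; -0.0851 0.7472]  nu=[-1.6966, 7.7031]  x^+=[-1.0652, 1.8849]  P^+=[0.2852 -0.0739; -0.0739 0.1777]
step 3: x^-=[-1.4126, 2.1266]  P^-=[0.5959 -0.1205; -0.1205 0.6038]  S=[1.0019 0.1090; 0.1090 0.7998]  K=[0.5799 -0.0956; -0.0740 0.7380]  nu=[-0.2240, 0.0477]  x^+=[-1.5471, 2.1784]  P^+=[0.2637 -0.0685; -0.0685 0.1747]

x_post = [-1.5471, 2.1784]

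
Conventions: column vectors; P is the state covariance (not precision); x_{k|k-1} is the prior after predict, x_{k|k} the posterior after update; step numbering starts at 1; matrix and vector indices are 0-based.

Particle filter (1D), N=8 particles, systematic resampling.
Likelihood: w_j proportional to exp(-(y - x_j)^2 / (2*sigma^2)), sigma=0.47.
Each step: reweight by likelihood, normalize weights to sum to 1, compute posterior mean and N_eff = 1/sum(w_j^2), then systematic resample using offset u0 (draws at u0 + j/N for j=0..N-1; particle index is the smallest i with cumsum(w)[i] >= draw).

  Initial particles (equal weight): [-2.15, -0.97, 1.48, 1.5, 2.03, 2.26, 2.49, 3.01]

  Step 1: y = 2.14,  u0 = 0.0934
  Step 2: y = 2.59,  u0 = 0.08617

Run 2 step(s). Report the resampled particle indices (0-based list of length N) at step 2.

step 1: w=[0.0000, 0.0000, 0.1023, 0.1085, 0.2667, 0.2653, 0.2078, 0.0494]  mean=2.1213  Neff=4.7759  idx=[2, 4, 4, 4, 5, 5, 6, 7]
step 2: w=[0.0130, 0.1036, 0.1036, 0.1036, 0.1646, 0.1646, 0.2059, 0.1413]  mean=2.3318  Neff=6.7169  idx=[1, 2, 4, 4, 5, 6, 6, 7]

resampled_idx = [1, 2, 4, 4, 5, 6, 6, 7]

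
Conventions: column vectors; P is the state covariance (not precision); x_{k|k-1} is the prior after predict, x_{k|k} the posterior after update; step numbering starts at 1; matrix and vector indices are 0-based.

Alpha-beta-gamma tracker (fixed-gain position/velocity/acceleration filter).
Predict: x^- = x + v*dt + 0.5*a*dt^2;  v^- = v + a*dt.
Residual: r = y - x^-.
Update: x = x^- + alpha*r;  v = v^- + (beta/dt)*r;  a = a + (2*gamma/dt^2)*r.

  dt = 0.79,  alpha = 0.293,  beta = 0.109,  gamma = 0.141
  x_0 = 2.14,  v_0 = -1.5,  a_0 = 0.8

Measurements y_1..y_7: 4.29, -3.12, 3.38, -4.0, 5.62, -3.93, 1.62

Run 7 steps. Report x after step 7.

x_post = -0.8782

step 1: x_pred=1.2046  r=3.0854  x^+=2.1087  v^+=-0.4423  a^+=2.1941
step 2: x_pred=2.4439  r=-5.5639  x^+=0.8137  v^+=0.5234  a^+=-0.3199
step 3: x_pred=1.1273  r=2.2527  x^+=1.7874  v^+=0.5814  a^+=0.6979
step 4: x_pred=2.4645  r=-6.4645  x^+=0.5704  v^+=0.2409  a^+=-2.2230
step 5: x_pred=0.0670  r=5.5530  x^+=1.6940  v^+=-0.7491  a^+=0.2861
step 6: x_pred=1.1915  r=-5.1215  x^+=-0.3091  v^+=-1.2298  a^+=-2.0280
step 7: x_pred=-1.9135  r=3.5335  x^+=-0.8782  v^+=-2.3444  a^+=-0.4314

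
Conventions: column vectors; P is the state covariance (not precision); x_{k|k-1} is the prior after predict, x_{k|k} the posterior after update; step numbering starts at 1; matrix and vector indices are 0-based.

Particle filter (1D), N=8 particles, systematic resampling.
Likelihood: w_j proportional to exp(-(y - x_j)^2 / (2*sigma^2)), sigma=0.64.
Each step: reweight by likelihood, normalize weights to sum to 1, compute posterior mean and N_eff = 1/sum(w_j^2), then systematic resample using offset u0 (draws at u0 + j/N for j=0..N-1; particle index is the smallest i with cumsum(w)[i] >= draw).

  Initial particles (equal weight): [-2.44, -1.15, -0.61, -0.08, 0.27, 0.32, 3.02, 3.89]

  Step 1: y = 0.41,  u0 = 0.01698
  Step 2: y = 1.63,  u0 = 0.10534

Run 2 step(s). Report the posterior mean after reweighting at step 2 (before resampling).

post_mean = 0.2549

step 1: w=[0.0000, 0.0168, 0.0922, 0.2450, 0.3207, 0.3252, 0.0001, 0.0000]  mean=0.0956  Neff=3.6052  idx=[2, 3, 3, 4, 4, 4, 5, 5]
step 2: w=[0.0035, 0.0456, 0.0456, 0.1691, 0.1691, 0.1691, 0.1990, 0.1990]  mean=0.2549  Neff=5.9111  idx=[3, 3, 4, 5, 6, 6, 7, 7]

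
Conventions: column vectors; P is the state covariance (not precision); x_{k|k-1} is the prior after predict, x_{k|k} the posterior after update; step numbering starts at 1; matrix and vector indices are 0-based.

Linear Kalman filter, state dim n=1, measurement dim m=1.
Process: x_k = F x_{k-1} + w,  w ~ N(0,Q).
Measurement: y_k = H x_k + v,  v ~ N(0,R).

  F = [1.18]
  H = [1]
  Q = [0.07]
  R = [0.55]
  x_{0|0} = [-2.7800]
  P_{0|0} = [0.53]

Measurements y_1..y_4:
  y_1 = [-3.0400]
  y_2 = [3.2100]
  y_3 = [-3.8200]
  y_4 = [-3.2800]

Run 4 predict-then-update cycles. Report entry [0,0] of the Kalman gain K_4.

K[0,0] = 0.4284

step 1: x^-=[-3.2804]  P^-=[0.8080]  S=[1.3580]  K=[0.5950]  nu=[0.2404]  x^+=[-3.1374]  P^+=[0.3272]
step 2: x^-=[-3.7021]  P^-=[0.5257]  S=[1.0757]  K=[0.4887]  nu=[6.9121]  x^+=[-0.3243]  P^+=[0.2688]
step 3: x^-=[-0.3826]  P^-=[0.4442]  S=[0.9942]  K=[0.4468]  nu=[-3.4374]  x^+=[-1.9185]  P^+=[0.2457]
step 4: x^-=[-2.2638]  P^-=[0.4122]  S=[0.9622]  K=[0.4284]  nu=[-1.0162]  x^+=[-2.6991]  P^+=[0.2356]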